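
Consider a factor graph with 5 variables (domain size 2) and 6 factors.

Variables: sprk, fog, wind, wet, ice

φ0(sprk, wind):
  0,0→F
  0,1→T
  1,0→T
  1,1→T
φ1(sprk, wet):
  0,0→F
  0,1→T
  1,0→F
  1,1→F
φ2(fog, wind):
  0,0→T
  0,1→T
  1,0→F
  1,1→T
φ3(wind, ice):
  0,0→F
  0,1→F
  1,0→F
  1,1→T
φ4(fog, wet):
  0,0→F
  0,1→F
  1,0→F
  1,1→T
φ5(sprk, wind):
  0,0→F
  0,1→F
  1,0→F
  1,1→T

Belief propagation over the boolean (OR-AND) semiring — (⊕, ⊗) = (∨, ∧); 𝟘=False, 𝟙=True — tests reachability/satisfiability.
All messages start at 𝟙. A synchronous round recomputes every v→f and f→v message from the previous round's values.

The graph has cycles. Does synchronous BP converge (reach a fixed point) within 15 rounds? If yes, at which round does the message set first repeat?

init: all messages = 𝟙 over 2 values
r1 m[φ0→sprk] = [T, T]
r1 m[φ0→wind] = [T, T]
r1 m[φ1→sprk] = [T, F]
r1 m[φ1→wet] = [F, T]
r1 m[φ2→fog] = [T, T]
r1 m[φ2→wind] = [T, T]
r1 m[φ3→wind] = [F, T]
r1 m[φ3→ice] = [F, T]
r1 m[φ4→fog] = [F, T]
r1 m[φ4→wet] = [F, T]
r1 m[φ5→sprk] = [F, T]
r1 m[φ5→wind] = [F, T]
r1 m[sprk→φ0] = [T, T]
r1 m[sprk→φ1] = [T, T]
r1 m[sprk→φ5] = [T, T]
r1 m[fog→φ2] = [T, T]
r1 m[fog→φ4] = [T, T]
r1 m[wind→φ0] = [T, T]
r1 m[wind→φ2] = [T, T]
r1 m[wind→φ3] = [T, T]
r1 m[wind→φ5] = [T, T]
r1 m[wet→φ1] = [T, T]
r1 m[wet→φ4] = [T, T]
r1 m[ice→φ3] = [T, T]
r2 m[φ0→sprk] = [T, T]
r2 m[φ0→wind] = [T, T]
r2 m[φ1→sprk] = [T, F]
r2 m[φ1→wet] = [F, T]
r2 m[φ2→fog] = [T, T]
r2 m[φ2→wind] = [T, T]
r2 m[φ3→wind] = [F, T]
r2 m[φ3→ice] = [F, T]
r2 m[φ4→fog] = [F, T]
r2 m[φ4→wet] = [F, T]
r2 m[φ5→sprk] = [F, T]
r2 m[φ5→wind] = [F, T]
r2 m[sprk→φ0] = [F, F]
r2 m[sprk→φ1] = [F, T]
r2 m[sprk→φ5] = [T, F]
r2 m[fog→φ2] = [F, T]
r2 m[fog→φ4] = [T, T]
r2 m[wind→φ0] = [F, T]
r2 m[wind→φ2] = [F, T]
r2 m[wind→φ3] = [F, T]
r2 m[wind→φ5] = [F, T]
r2 m[wet→φ1] = [F, T]
r2 m[wet→φ4] = [F, T]
r2 m[ice→φ3] = [T, T]
r3 m[φ0→sprk] = [T, T]
r3 m[φ0→wind] = [F, F]
r3 m[φ1→sprk] = [T, F]
r3 m[φ1→wet] = [F, F]
r3 m[φ2→fog] = [T, T]
r3 m[φ2→wind] = [F, T]
r3 m[φ3→wind] = [F, T]
r3 m[φ3→ice] = [F, T]
r3 m[φ4→fog] = [F, T]
r3 m[φ4→wet] = [F, T]
r3 m[φ5→sprk] = [F, T]
r3 m[φ5→wind] = [F, F]
r3 m[sprk→φ0] = [F, F]
r3 m[sprk→φ1] = [F, T]
r3 m[sprk→φ5] = [T, F]
r3 m[fog→φ2] = [F, T]
r3 m[fog→φ4] = [T, T]
r3 m[wind→φ0] = [F, T]
r3 m[wind→φ2] = [F, T]
r3 m[wind→φ3] = [F, T]
r3 m[wind→φ5] = [F, T]
r3 m[wet→φ1] = [F, T]
r3 m[wet→φ4] = [F, T]
r3 m[ice→φ3] = [T, T]
r4 m[φ0→sprk] = [T, T]
r4 m[φ0→wind] = [F, F]
r4 m[φ1→sprk] = [T, F]
r4 m[φ1→wet] = [F, F]
r4 m[φ2→fog] = [T, T]
r4 m[φ2→wind] = [F, T]
r4 m[φ3→wind] = [F, T]
r4 m[φ3→ice] = [F, T]
r4 m[φ4→fog] = [F, T]
r4 m[φ4→wet] = [F, T]
r4 m[φ5→sprk] = [F, T]
r4 m[φ5→wind] = [F, F]
r4 m[sprk→φ0] = [F, F]
r4 m[sprk→φ1] = [F, T]
r4 m[sprk→φ5] = [T, F]
r4 m[fog→φ2] = [F, T]
r4 m[fog→φ4] = [T, T]
r4 m[wind→φ0] = [F, F]
r4 m[wind→φ2] = [F, F]
r4 m[wind→φ3] = [F, F]
r4 m[wind→φ5] = [F, F]
r4 m[wet→φ1] = [F, T]
r4 m[wet→φ4] = [F, F]
r4 m[ice→φ3] = [T, T]
r5 m[φ0→sprk] = [F, F]
r5 m[φ0→wind] = [F, F]
r5 m[φ1→sprk] = [T, F]
r5 m[φ1→wet] = [F, F]
r5 m[φ2→fog] = [F, F]
r5 m[φ2→wind] = [F, T]
r5 m[φ3→wind] = [F, T]
r5 m[φ3→ice] = [F, F]
r5 m[φ4→fog] = [F, F]
r5 m[φ4→wet] = [F, T]
r5 m[φ5→sprk] = [F, F]
r5 m[φ5→wind] = [F, F]
r5 m[sprk→φ0] = [F, F]
r5 m[sprk→φ1] = [F, T]
r5 m[sprk→φ5] = [T, F]
r5 m[fog→φ2] = [F, T]
r5 m[fog→φ4] = [T, T]
r5 m[wind→φ0] = [F, F]
r5 m[wind→φ2] = [F, F]
r5 m[wind→φ3] = [F, F]
r5 m[wind→φ5] = [F, F]
r5 m[wet→φ1] = [F, T]
r5 m[wet→φ4] = [F, F]
r5 m[ice→φ3] = [T, T]
r6 m[φ0→sprk] = [F, F]
r6 m[φ0→wind] = [F, F]
r6 m[φ1→sprk] = [T, F]
r6 m[φ1→wet] = [F, F]
r6 m[φ2→fog] = [F, F]
r6 m[φ2→wind] = [F, T]
r6 m[φ3→wind] = [F, T]
r6 m[φ3→ice] = [F, F]
r6 m[φ4→fog] = [F, F]
r6 m[φ4→wet] = [F, T]
r6 m[φ5→sprk] = [F, F]
r6 m[φ5→wind] = [F, F]
r6 m[sprk→φ0] = [F, F]
r6 m[sprk→φ1] = [F, F]
r6 m[sprk→φ5] = [F, F]
r6 m[fog→φ2] = [F, F]
r6 m[fog→φ4] = [F, F]
r6 m[wind→φ0] = [F, F]
r6 m[wind→φ2] = [F, F]
r6 m[wind→φ3] = [F, F]
r6 m[wind→φ5] = [F, F]
r6 m[wet→φ1] = [F, T]
r6 m[wet→φ4] = [F, F]
r6 m[ice→φ3] = [T, T]
r7 m[φ0→sprk] = [F, F]
r7 m[φ0→wind] = [F, F]
r7 m[φ1→sprk] = [T, F]
r7 m[φ1→wet] = [F, F]
r7 m[φ2→fog] = [F, F]
r7 m[φ2→wind] = [F, F]
r7 m[φ3→wind] = [F, T]
r7 m[φ3→ice] = [F, F]
r7 m[φ4→fog] = [F, F]
r7 m[φ4→wet] = [F, F]
r7 m[φ5→sprk] = [F, F]
r7 m[φ5→wind] = [F, F]
r7 m[sprk→φ0] = [F, F]
r7 m[sprk→φ1] = [F, F]
r7 m[sprk→φ5] = [F, F]
r7 m[fog→φ2] = [F, F]
r7 m[fog→φ4] = [F, F]
r7 m[wind→φ0] = [F, F]
r7 m[wind→φ2] = [F, F]
r7 m[wind→φ3] = [F, F]
r7 m[wind→φ5] = [F, F]
r7 m[wet→φ1] = [F, T]
r7 m[wet→φ4] = [F, F]
r7 m[ice→φ3] = [T, T]
r8 m[φ0→sprk] = [F, F]
r8 m[φ0→wind] = [F, F]
r8 m[φ1→sprk] = [T, F]
r8 m[φ1→wet] = [F, F]
r8 m[φ2→fog] = [F, F]
r8 m[φ2→wind] = [F, F]
r8 m[φ3→wind] = [F, T]
r8 m[φ3→ice] = [F, F]
r8 m[φ4→fog] = [F, F]
r8 m[φ4→wet] = [F, F]
r8 m[φ5→sprk] = [F, F]
r8 m[φ5→wind] = [F, F]
r8 m[sprk→φ0] = [F, F]
r8 m[sprk→φ1] = [F, F]
r8 m[sprk→φ5] = [F, F]
r8 m[fog→φ2] = [F, F]
r8 m[fog→φ4] = [F, F]
r8 m[wind→φ0] = [F, F]
r8 m[wind→φ2] = [F, F]
r8 m[wind→φ3] = [F, F]
r8 m[wind→φ5] = [F, F]
r8 m[wet→φ1] = [F, F]
r8 m[wet→φ4] = [F, F]
r8 m[ice→φ3] = [T, T]
r9 m[φ0→sprk] = [F, F]
r9 m[φ0→wind] = [F, F]
r9 m[φ1→sprk] = [F, F]
r9 m[φ1→wet] = [F, F]
r9 m[φ2→fog] = [F, F]
r9 m[φ2→wind] = [F, F]
r9 m[φ3→wind] = [F, T]
r9 m[φ3→ice] = [F, F]
r9 m[φ4→fog] = [F, F]
r9 m[φ4→wet] = [F, F]
r9 m[φ5→sprk] = [F, F]
r9 m[φ5→wind] = [F, F]
r9 m[sprk→φ0] = [F, F]
r9 m[sprk→φ1] = [F, F]
r9 m[sprk→φ5] = [F, F]
r9 m[fog→φ2] = [F, F]
r9 m[fog→φ4] = [F, F]
r9 m[wind→φ0] = [F, F]
r9 m[wind→φ2] = [F, F]
r9 m[wind→φ3] = [F, F]
r9 m[wind→φ5] = [F, F]
r9 m[wet→φ1] = [F, F]
r9 m[wet→φ4] = [F, F]
r9 m[ice→φ3] = [T, T]
r10 m[φ0→sprk] = [F, F]
r10 m[φ0→wind] = [F, F]
r10 m[φ1→sprk] = [F, F]
r10 m[φ1→wet] = [F, F]
r10 m[φ2→fog] = [F, F]
r10 m[φ2→wind] = [F, F]
r10 m[φ3→wind] = [F, T]
r10 m[φ3→ice] = [F, F]
r10 m[φ4→fog] = [F, F]
r10 m[φ4→wet] = [F, F]
r10 m[φ5→sprk] = [F, F]
r10 m[φ5→wind] = [F, F]
r10 m[sprk→φ0] = [F, F]
r10 m[sprk→φ1] = [F, F]
r10 m[sprk→φ5] = [F, F]
r10 m[fog→φ2] = [F, F]
r10 m[fog→φ4] = [F, F]
r10 m[wind→φ0] = [F, F]
r10 m[wind→φ2] = [F, F]
r10 m[wind→φ3] = [F, F]
r10 m[wind→φ5] = [F, F]
r10 m[wet→φ1] = [F, F]
r10 m[wet→φ4] = [F, F]
r10 m[ice→φ3] = [T, T]
fixed point reached at round 10
messages reach a fixed point at round 10

CONVERGED at round 10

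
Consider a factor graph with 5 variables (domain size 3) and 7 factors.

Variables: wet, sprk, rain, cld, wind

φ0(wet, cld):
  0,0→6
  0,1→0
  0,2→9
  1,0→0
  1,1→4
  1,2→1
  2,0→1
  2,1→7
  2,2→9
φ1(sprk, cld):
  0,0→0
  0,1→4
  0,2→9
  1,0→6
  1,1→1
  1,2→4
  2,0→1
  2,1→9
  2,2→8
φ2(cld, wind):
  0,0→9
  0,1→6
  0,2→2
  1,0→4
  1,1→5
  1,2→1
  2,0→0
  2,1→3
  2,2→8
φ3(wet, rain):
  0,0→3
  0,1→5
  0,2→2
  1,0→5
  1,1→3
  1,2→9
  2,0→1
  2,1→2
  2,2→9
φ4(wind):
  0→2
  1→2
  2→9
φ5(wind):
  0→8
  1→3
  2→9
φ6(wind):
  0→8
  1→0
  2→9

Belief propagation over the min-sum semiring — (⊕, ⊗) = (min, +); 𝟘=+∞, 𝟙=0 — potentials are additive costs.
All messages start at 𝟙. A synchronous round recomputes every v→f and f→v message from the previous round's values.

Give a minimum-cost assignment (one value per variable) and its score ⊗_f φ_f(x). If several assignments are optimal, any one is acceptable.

assignment: (wet=0, sprk=1, rain=2, cld=1, wind=1); score = 13

init: all messages = 𝟙 over 3 values
r1 m[φ0→wet] = [0, 0, 1]
r1 m[φ0→cld] = [0, 0, 1]
r1 m[φ1→sprk] = [0, 1, 1]
r1 m[φ1→cld] = [0, 1, 4]
r1 m[φ2→cld] = [2, 1, 0]
r1 m[φ2→wind] = [0, 3, 1]
r1 m[φ3→wet] = [2, 3, 1]
r1 m[φ3→rain] = [1, 2, 2]
r1 m[φ4→wind] = [2, 2, 9]
r1 m[φ5→wind] = [8, 3, 9]
r1 m[φ6→wind] = [8, 0, 9]
r1 m[wet→φ0] = [0, 0, 0]
r1 m[wet→φ3] = [0, 0, 0]
r1 m[sprk→φ1] = [0, 0, 0]
r1 m[rain→φ3] = [0, 0, 0]
r1 m[cld→φ0] = [0, 0, 0]
r1 m[cld→φ1] = [0, 0, 0]
r1 m[cld→φ2] = [0, 0, 0]
r1 m[wind→φ2] = [0, 0, 0]
r1 m[wind→φ4] = [0, 0, 0]
r1 m[wind→φ5] = [0, 0, 0]
r1 m[wind→φ6] = [0, 0, 0]
r2 m[φ0→wet] = [0, 0, 1]
r2 m[φ0→cld] = [0, 0, 1]
r2 m[φ1→sprk] = [0, 1, 1]
r2 m[φ1→cld] = [0, 1, 4]
r2 m[φ2→cld] = [2, 1, 0]
r2 m[φ2→wind] = [0, 3, 1]
r2 m[φ3→wet] = [2, 3, 1]
r2 m[φ3→rain] = [1, 2, 2]
r2 m[φ4→wind] = [2, 2, 9]
r2 m[φ5→wind] = [8, 3, 9]
r2 m[φ6→wind] = [8, 0, 9]
r2 m[wet→φ0] = [2, 3, 1]
r2 m[wet→φ3] = [0, 0, 1]
r2 m[sprk→φ1] = [0, 0, 0]
r2 m[rain→φ3] = [0, 0, 0]
r2 m[cld→φ0] = [2, 2, 4]
r2 m[cld→φ1] = [2, 1, 1]
r2 m[cld→φ2] = [0, 1, 5]
r2 m[wind→φ2] = [18, 5, 27]
r2 m[wind→φ4] = [16, 6, 19]
r2 m[wind→φ5] = [10, 5, 19]
r2 m[wind→φ6] = [10, 8, 19]
r3 m[φ0→wet] = [2, 2, 3]
r3 m[φ0→cld] = [2, 2, 4]
r3 m[φ1→sprk] = [2, 2, 3]
r3 m[φ1→cld] = [0, 1, 4]
r3 m[φ2→cld] = [11, 10, 8]
r3 m[φ2→wind] = [5, 6, 2]
r3 m[φ3→wet] = [2, 3, 1]
r3 m[φ3→rain] = [2, 3, 2]
r3 m[φ4→wind] = [2, 2, 9]
r3 m[φ5→wind] = [8, 3, 9]
r3 m[φ6→wind] = [8, 0, 9]
r3 m[wet→φ0] = [2, 3, 1]
r3 m[wet→φ3] = [0, 0, 1]
r3 m[sprk→φ1] = [0, 0, 0]
r3 m[rain→φ3] = [0, 0, 0]
r3 m[cld→φ0] = [2, 2, 4]
r3 m[cld→φ1] = [2, 1, 1]
r3 m[cld→φ2] = [0, 1, 5]
r3 m[wind→φ2] = [18, 5, 27]
r3 m[wind→φ4] = [16, 6, 19]
r3 m[wind→φ5] = [10, 5, 19]
r3 m[wind→φ6] = [10, 8, 19]
r4 m[φ0→wet] = [2, 2, 3]
r4 m[φ0→cld] = [2, 2, 4]
r4 m[φ1→sprk] = [2, 2, 3]
r4 m[φ1→cld] = [0, 1, 4]
r4 m[φ2→cld] = [11, 10, 8]
r4 m[φ2→wind] = [5, 6, 2]
r4 m[φ3→wet] = [2, 3, 1]
r4 m[φ3→rain] = [2, 3, 2]
r4 m[φ4→wind] = [2, 2, 9]
r4 m[φ5→wind] = [8, 3, 9]
r4 m[φ6→wind] = [8, 0, 9]
r4 m[wet→φ0] = [2, 3, 1]
r4 m[wet→φ3] = [2, 2, 3]
r4 m[sprk→φ1] = [0, 0, 0]
r4 m[rain→φ3] = [0, 0, 0]
r4 m[cld→φ0] = [11, 11, 12]
r4 m[cld→φ1] = [13, 12, 12]
r4 m[cld→φ2] = [2, 3, 8]
r4 m[wind→φ2] = [18, 5, 27]
r4 m[wind→φ4] = [21, 9, 20]
r4 m[wind→φ5] = [15, 8, 20]
r4 m[wind→φ6] = [15, 11, 20]
r5 m[φ0→wet] = [11, 11, 12]
r5 m[φ0→cld] = [2, 2, 4]
r5 m[φ1→sprk] = [13, 13, 14]
r5 m[φ1→cld] = [0, 1, 4]
r5 m[φ2→cld] = [11, 10, 8]
r5 m[φ2→wind] = [7, 8, 4]
r5 m[φ3→wet] = [2, 3, 1]
r5 m[φ3→rain] = [4, 5, 4]
r5 m[φ4→wind] = [2, 2, 9]
r5 m[φ5→wind] = [8, 3, 9]
r5 m[φ6→wind] = [8, 0, 9]
r5 m[wet→φ0] = [2, 3, 1]
r5 m[wet→φ3] = [2, 2, 3]
r5 m[sprk→φ1] = [0, 0, 0]
r5 m[rain→φ3] = [0, 0, 0]
r5 m[cld→φ0] = [11, 11, 12]
r5 m[cld→φ1] = [13, 12, 12]
r5 m[cld→φ2] = [2, 3, 8]
r5 m[wind→φ2] = [18, 5, 27]
r5 m[wind→φ4] = [21, 9, 20]
r5 m[wind→φ5] = [15, 8, 20]
r5 m[wind→φ6] = [15, 11, 20]
r6 m[φ0→wet] = [11, 11, 12]
r6 m[φ0→cld] = [2, 2, 4]
r6 m[φ1→sprk] = [13, 13, 14]
r6 m[φ1→cld] = [0, 1, 4]
r6 m[φ2→cld] = [11, 10, 8]
r6 m[φ2→wind] = [7, 8, 4]
r6 m[φ3→wet] = [2, 3, 1]
r6 m[φ3→rain] = [4, 5, 4]
r6 m[φ4→wind] = [2, 2, 9]
r6 m[φ5→wind] = [8, 3, 9]
r6 m[φ6→wind] = [8, 0, 9]
r6 m[wet→φ0] = [2, 3, 1]
r6 m[wet→φ3] = [11, 11, 12]
r6 m[sprk→φ1] = [0, 0, 0]
r6 m[rain→φ3] = [0, 0, 0]
r6 m[cld→φ0] = [11, 11, 12]
r6 m[cld→φ1] = [13, 12, 12]
r6 m[cld→φ2] = [2, 3, 8]
r6 m[wind→φ2] = [18, 5, 27]
r6 m[wind→φ4] = [23, 11, 22]
r6 m[wind→φ5] = [17, 10, 22]
r6 m[wind→φ6] = [17, 13, 22]
r7 m[φ0→wet] = [11, 11, 12]
r7 m[φ0→cld] = [2, 2, 4]
r7 m[φ1→sprk] = [13, 13, 14]
r7 m[φ1→cld] = [0, 1, 4]
r7 m[φ2→cld] = [11, 10, 8]
r7 m[φ2→wind] = [7, 8, 4]
r7 m[φ3→wet] = [2, 3, 1]
r7 m[φ3→rain] = [13, 14, 13]
r7 m[φ4→wind] = [2, 2, 9]
r7 m[φ5→wind] = [8, 3, 9]
r7 m[φ6→wind] = [8, 0, 9]
r7 m[wet→φ0] = [2, 3, 1]
r7 m[wet→φ3] = [11, 11, 12]
r7 m[sprk→φ1] = [0, 0, 0]
r7 m[rain→φ3] = [0, 0, 0]
r7 m[cld→φ0] = [11, 11, 12]
r7 m[cld→φ1] = [13, 12, 12]
r7 m[cld→φ2] = [2, 3, 8]
r7 m[wind→φ2] = [18, 5, 27]
r7 m[wind→φ4] = [23, 11, 22]
r7 m[wind→φ5] = [17, 10, 22]
r7 m[wind→φ6] = [17, 13, 22]
r8 m[φ0→wet] = [11, 11, 12]
r8 m[φ0→cld] = [2, 2, 4]
r8 m[φ1→sprk] = [13, 13, 14]
r8 m[φ1→cld] = [0, 1, 4]
r8 m[φ2→cld] = [11, 10, 8]
r8 m[φ2→wind] = [7, 8, 4]
r8 m[φ3→wet] = [2, 3, 1]
r8 m[φ3→rain] = [13, 14, 13]
r8 m[φ4→wind] = [2, 2, 9]
r8 m[φ5→wind] = [8, 3, 9]
r8 m[φ6→wind] = [8, 0, 9]
r8 m[wet→φ0] = [2, 3, 1]
r8 m[wet→φ3] = [11, 11, 12]
r8 m[sprk→φ1] = [0, 0, 0]
r8 m[rain→φ3] = [0, 0, 0]
r8 m[cld→φ0] = [11, 11, 12]
r8 m[cld→φ1] = [13, 12, 12]
r8 m[cld→φ2] = [2, 3, 8]
r8 m[wind→φ2] = [18, 5, 27]
r8 m[wind→φ4] = [23, 11, 22]
r8 m[wind→φ5] = [17, 10, 22]
r8 m[wind→φ6] = [17, 13, 22]
fixed point reached at round 8
traceback from wet: (wet=0, sprk=1, rain=2, cld=1, wind=1), score=13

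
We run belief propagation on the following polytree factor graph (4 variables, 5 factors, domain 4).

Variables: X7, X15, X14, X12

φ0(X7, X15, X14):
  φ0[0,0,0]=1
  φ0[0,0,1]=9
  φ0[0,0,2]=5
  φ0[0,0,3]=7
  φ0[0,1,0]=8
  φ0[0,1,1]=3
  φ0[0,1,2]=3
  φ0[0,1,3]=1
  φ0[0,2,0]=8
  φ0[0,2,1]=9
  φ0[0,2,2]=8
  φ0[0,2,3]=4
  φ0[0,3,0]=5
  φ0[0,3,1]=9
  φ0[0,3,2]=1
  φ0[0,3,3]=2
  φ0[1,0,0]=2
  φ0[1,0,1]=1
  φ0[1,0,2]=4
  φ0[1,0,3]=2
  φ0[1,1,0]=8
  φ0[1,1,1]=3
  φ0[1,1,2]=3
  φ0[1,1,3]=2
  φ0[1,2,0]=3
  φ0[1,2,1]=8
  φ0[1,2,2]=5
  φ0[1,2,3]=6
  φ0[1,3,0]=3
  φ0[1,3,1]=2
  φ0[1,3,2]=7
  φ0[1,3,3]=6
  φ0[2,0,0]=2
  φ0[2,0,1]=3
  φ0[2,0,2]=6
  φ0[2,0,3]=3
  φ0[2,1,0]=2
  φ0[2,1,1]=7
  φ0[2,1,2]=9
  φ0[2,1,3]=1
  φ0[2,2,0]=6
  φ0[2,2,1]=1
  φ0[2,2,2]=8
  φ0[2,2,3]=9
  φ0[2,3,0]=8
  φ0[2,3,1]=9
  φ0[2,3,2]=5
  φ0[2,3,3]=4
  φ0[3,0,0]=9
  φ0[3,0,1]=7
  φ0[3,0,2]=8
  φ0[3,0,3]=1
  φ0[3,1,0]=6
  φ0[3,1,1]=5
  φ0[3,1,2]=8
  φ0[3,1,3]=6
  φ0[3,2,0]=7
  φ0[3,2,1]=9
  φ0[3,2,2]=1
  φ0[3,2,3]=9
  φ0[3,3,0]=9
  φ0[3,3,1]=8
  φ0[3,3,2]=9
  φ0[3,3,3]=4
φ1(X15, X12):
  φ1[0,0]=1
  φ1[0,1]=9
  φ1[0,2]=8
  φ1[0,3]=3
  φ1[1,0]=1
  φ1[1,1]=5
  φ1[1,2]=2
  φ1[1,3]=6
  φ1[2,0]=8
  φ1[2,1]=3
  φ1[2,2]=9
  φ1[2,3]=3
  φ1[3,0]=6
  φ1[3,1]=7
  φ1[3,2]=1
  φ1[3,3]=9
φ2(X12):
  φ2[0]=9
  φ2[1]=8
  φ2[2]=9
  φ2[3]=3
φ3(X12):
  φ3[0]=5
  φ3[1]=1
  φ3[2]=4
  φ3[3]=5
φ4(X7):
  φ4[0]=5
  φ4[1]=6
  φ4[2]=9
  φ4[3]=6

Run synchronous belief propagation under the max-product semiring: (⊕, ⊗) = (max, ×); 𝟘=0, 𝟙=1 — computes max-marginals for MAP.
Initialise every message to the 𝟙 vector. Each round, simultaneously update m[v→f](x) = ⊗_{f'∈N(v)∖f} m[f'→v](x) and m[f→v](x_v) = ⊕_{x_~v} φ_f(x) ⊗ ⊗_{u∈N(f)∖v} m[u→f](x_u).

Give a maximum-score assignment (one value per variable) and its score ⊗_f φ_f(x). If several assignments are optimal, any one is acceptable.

init: all messages = 𝟙 over 4 values
r1 m[φ0→X7] = [9, 8, 9, 9]
r1 m[φ0→X15] = [9, 9, 9, 9]
r1 m[φ0→X14] = [9, 9, 9, 9]
r1 m[φ1→X15] = [9, 6, 9, 9]
r1 m[φ1→X12] = [8, 9, 9, 9]
r1 m[φ2→X12] = [9, 8, 9, 3]
r1 m[φ3→X12] = [5, 1, 4, 5]
r1 m[φ4→X7] = [5, 6, 9, 6]
r1 m[X7→φ0] = [1, 1, 1, 1]
r1 m[X7→φ4] = [1, 1, 1, 1]
r1 m[X15→φ0] = [1, 1, 1, 1]
r1 m[X15→φ1] = [1, 1, 1, 1]
r1 m[X14→φ0] = [1, 1, 1, 1]
r1 m[X12→φ1] = [1, 1, 1, 1]
r1 m[X12→φ2] = [1, 1, 1, 1]
r1 m[X12→φ3] = [1, 1, 1, 1]
r2 m[φ0→X7] = [9, 8, 9, 9]
r2 m[φ0→X15] = [9, 9, 9, 9]
r2 m[φ0→X14] = [9, 9, 9, 9]
r2 m[φ1→X15] = [9, 6, 9, 9]
r2 m[φ1→X12] = [8, 9, 9, 9]
r2 m[φ2→X12] = [9, 8, 9, 3]
r2 m[φ3→X12] = [5, 1, 4, 5]
r2 m[φ4→X7] = [5, 6, 9, 6]
r2 m[X7→φ0] = [5, 6, 9, 6]
r2 m[X7→φ4] = [9, 8, 9, 9]
r2 m[X15→φ0] = [9, 6, 9, 9]
r2 m[X15→φ1] = [9, 9, 9, 9]
r2 m[X14→φ0] = [1, 1, 1, 1]
r2 m[X12→φ1] = [45, 8, 36, 15]
r2 m[X12→φ2] = [40, 9, 36, 45]
r2 m[X12→φ3] = [72, 72, 81, 27]
r3 m[φ0→X7] = [81, 72, 81, 81]
r3 m[φ0→X15] = [54, 81, 81, 81]
r3 m[φ0→X14] = [648, 729, 648, 729]
r3 m[φ1→X15] = [288, 90, 360, 270]
r3 m[φ1→X12] = [72, 81, 81, 81]
r3 m[φ2→X12] = [9, 8, 9, 3]
r3 m[φ3→X12] = [5, 1, 4, 5]
r3 m[φ4→X7] = [5, 6, 9, 6]
r3 m[X7→φ0] = [5, 6, 9, 6]
r3 m[X7→φ4] = [9, 8, 9, 9]
r3 m[X15→φ0] = [9, 6, 9, 9]
r3 m[X15→φ1] = [9, 9, 9, 9]
r3 m[X14→φ0] = [1, 1, 1, 1]
r3 m[X12→φ1] = [45, 8, 36, 15]
r3 m[X12→φ2] = [40, 9, 36, 45]
r3 m[X12→φ3] = [72, 72, 81, 27]
r4 m[φ0→X7] = [81, 72, 81, 81]
r4 m[φ0→X15] = [54, 81, 81, 81]
r4 m[φ0→X14] = [648, 729, 648, 729]
r4 m[φ1→X15] = [288, 90, 360, 270]
r4 m[φ1→X12] = [72, 81, 81, 81]
r4 m[φ2→X12] = [9, 8, 9, 3]
r4 m[φ3→X12] = [5, 1, 4, 5]
r4 m[φ4→X7] = [5, 6, 9, 6]
r4 m[X7→φ0] = [5, 6, 9, 6]
r4 m[X7→φ4] = [81, 72, 81, 81]
r4 m[X15→φ0] = [288, 90, 360, 270]
r4 m[X15→φ1] = [54, 81, 81, 81]
r4 m[X14→φ0] = [1, 1, 1, 1]
r4 m[X12→φ1] = [45, 8, 36, 15]
r4 m[X12→φ2] = [360, 81, 324, 405]
r4 m[X12→φ3] = [648, 648, 729, 243]
r5 m[φ0→X7] = [3240, 2880, 3240, 3240]
r5 m[φ0→X15] = [54, 81, 81, 81]
r5 m[φ0→X14] = [19440, 21870, 25920, 29160]
r5 m[φ1→X15] = [288, 90, 360, 270]
r5 m[φ1→X12] = [648, 567, 729, 729]
r5 m[φ2→X12] = [9, 8, 9, 3]
r5 m[φ3→X12] = [5, 1, 4, 5]
r5 m[φ4→X7] = [5, 6, 9, 6]
r5 m[X7→φ0] = [5, 6, 9, 6]
r5 m[X7→φ4] = [81, 72, 81, 81]
r5 m[X15→φ0] = [288, 90, 360, 270]
r5 m[X15→φ1] = [54, 81, 81, 81]
r5 m[X14→φ0] = [1, 1, 1, 1]
r5 m[X12→φ1] = [45, 8, 36, 15]
r5 m[X12→φ2] = [360, 81, 324, 405]
r5 m[X12→φ3] = [648, 648, 729, 243]
r6 m[φ0→X7] = [3240, 2880, 3240, 3240]
r6 m[φ0→X15] = [54, 81, 81, 81]
r6 m[φ0→X14] = [19440, 21870, 25920, 29160]
r6 m[φ1→X15] = [288, 90, 360, 270]
r6 m[φ1→X12] = [648, 567, 729, 729]
r6 m[φ2→X12] = [9, 8, 9, 3]
r6 m[φ3→X12] = [5, 1, 4, 5]
r6 m[φ4→X7] = [5, 6, 9, 6]
r6 m[X7→φ0] = [5, 6, 9, 6]
r6 m[X7→φ4] = [3240, 2880, 3240, 3240]
r6 m[X15→φ0] = [288, 90, 360, 270]
r6 m[X15→φ1] = [54, 81, 81, 81]
r6 m[X14→φ0] = [1, 1, 1, 1]
r6 m[X12→φ1] = [45, 8, 36, 15]
r6 m[X12→φ2] = [3240, 567, 2916, 3645]
r6 m[X12→φ3] = [5832, 4536, 6561, 2187]
r7 m[φ0→X7] = [3240, 2880, 3240, 3240]
r7 m[φ0→X15] = [54, 81, 81, 81]
r7 m[φ0→X14] = [19440, 21870, 25920, 29160]
r7 m[φ1→X15] = [288, 90, 360, 270]
r7 m[φ1→X12] = [648, 567, 729, 729]
r7 m[φ2→X12] = [9, 8, 9, 3]
r7 m[φ3→X12] = [5, 1, 4, 5]
r7 m[φ4→X7] = [5, 6, 9, 6]
r7 m[X7→φ0] = [5, 6, 9, 6]
r7 m[X7→φ4] = [3240, 2880, 3240, 3240]
r7 m[X15→φ0] = [288, 90, 360, 270]
r7 m[X15→φ1] = [54, 81, 81, 81]
r7 m[X14→φ0] = [1, 1, 1, 1]
r7 m[X12→φ1] = [45, 8, 36, 15]
r7 m[X12→φ2] = [3240, 567, 2916, 3645]
r7 m[X12→φ3] = [5832, 4536, 6561, 2187]
fixed point reached at round 7
traceback from X7: (X7=2, X15=2, X14=3, X12=0), score=29160

assignment: (X7=2, X15=2, X14=3, X12=0); score = 29160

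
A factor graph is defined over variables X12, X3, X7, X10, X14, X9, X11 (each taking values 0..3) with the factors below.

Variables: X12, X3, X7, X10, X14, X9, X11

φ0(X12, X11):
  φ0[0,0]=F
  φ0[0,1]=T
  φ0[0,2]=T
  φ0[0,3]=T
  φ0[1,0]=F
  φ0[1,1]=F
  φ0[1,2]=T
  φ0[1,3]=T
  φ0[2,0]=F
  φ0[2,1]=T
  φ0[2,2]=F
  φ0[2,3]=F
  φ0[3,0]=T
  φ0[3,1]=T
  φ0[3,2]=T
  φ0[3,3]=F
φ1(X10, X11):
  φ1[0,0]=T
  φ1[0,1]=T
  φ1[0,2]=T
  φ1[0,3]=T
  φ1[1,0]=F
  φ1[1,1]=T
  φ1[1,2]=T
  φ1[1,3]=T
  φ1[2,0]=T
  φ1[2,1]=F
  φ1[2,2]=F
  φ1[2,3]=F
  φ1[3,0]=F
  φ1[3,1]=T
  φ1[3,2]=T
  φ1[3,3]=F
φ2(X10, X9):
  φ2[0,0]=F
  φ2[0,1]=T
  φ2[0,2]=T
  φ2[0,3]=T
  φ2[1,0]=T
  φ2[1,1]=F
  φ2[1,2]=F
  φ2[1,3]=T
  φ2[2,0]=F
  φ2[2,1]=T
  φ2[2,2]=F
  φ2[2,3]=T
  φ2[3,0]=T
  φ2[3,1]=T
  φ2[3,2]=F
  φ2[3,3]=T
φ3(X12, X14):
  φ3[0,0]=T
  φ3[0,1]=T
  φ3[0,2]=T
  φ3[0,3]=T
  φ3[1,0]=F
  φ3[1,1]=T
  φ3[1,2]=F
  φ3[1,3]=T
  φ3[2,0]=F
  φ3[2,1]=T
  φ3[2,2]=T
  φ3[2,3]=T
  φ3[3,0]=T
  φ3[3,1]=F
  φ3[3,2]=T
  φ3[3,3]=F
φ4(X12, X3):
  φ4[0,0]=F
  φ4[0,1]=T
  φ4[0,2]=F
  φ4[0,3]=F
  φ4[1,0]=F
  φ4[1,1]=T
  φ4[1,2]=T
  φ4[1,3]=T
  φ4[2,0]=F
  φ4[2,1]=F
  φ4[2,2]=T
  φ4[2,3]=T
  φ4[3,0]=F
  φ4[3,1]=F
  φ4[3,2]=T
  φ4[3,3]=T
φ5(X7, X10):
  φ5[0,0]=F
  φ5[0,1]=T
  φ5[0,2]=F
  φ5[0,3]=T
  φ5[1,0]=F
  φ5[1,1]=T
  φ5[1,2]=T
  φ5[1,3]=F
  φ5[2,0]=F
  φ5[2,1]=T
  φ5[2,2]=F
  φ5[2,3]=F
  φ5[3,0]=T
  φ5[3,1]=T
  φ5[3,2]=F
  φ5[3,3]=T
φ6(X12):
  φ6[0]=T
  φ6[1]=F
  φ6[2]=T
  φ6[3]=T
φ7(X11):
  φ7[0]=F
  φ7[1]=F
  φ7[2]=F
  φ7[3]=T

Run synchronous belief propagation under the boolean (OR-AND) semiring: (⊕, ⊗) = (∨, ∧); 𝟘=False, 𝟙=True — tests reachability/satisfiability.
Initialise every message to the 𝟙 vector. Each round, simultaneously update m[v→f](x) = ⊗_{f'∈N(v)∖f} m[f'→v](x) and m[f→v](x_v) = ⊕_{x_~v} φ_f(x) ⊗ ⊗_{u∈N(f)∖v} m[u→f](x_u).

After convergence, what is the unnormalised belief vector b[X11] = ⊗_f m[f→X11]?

b[X11] = [F, F, F, T]

init: all messages = 𝟙 over 4 values
r1 m[φ0→X12] = [T, T, T, T]
r1 m[φ0→X11] = [T, T, T, T]
r1 m[φ1→X10] = [T, T, T, T]
r1 m[φ1→X11] = [T, T, T, T]
r1 m[φ2→X10] = [T, T, T, T]
r1 m[φ2→X9] = [T, T, T, T]
r1 m[φ3→X12] = [T, T, T, T]
r1 m[φ3→X14] = [T, T, T, T]
r1 m[φ4→X12] = [T, T, T, T]
r1 m[φ4→X3] = [F, T, T, T]
r1 m[φ5→X7] = [T, T, T, T]
r1 m[φ5→X10] = [T, T, T, T]
r1 m[φ6→X12] = [T, F, T, T]
r1 m[φ7→X11] = [F, F, F, T]
r1 m[X12→φ0] = [T, T, T, T]
r1 m[X12→φ3] = [T, T, T, T]
r1 m[X12→φ4] = [T, T, T, T]
r1 m[X12→φ6] = [T, T, T, T]
r1 m[X3→φ4] = [T, T, T, T]
r1 m[X7→φ5] = [T, T, T, T]
r1 m[X10→φ1] = [T, T, T, T]
r1 m[X10→φ2] = [T, T, T, T]
r1 m[X10→φ5] = [T, T, T, T]
r1 m[X14→φ3] = [T, T, T, T]
r1 m[X9→φ2] = [T, T, T, T]
r1 m[X11→φ0] = [T, T, T, T]
r1 m[X11→φ1] = [T, T, T, T]
r1 m[X11→φ7] = [T, T, T, T]
r2 m[φ0→X12] = [T, T, T, T]
r2 m[φ0→X11] = [T, T, T, T]
r2 m[φ1→X10] = [T, T, T, T]
r2 m[φ1→X11] = [T, T, T, T]
r2 m[φ2→X10] = [T, T, T, T]
r2 m[φ2→X9] = [T, T, T, T]
r2 m[φ3→X12] = [T, T, T, T]
r2 m[φ3→X14] = [T, T, T, T]
r2 m[φ4→X12] = [T, T, T, T]
r2 m[φ4→X3] = [F, T, T, T]
r2 m[φ5→X7] = [T, T, T, T]
r2 m[φ5→X10] = [T, T, T, T]
r2 m[φ6→X12] = [T, F, T, T]
r2 m[φ7→X11] = [F, F, F, T]
r2 m[X12→φ0] = [T, F, T, T]
r2 m[X12→φ3] = [T, F, T, T]
r2 m[X12→φ4] = [T, F, T, T]
r2 m[X12→φ6] = [T, T, T, T]
r2 m[X3→φ4] = [T, T, T, T]
r2 m[X7→φ5] = [T, T, T, T]
r2 m[X10→φ1] = [T, T, T, T]
r2 m[X10→φ2] = [T, T, T, T]
r2 m[X10→φ5] = [T, T, T, T]
r2 m[X14→φ3] = [T, T, T, T]
r2 m[X9→φ2] = [T, T, T, T]
r2 m[X11→φ0] = [F, F, F, T]
r2 m[X11→φ1] = [F, F, F, T]
r2 m[X11→φ7] = [T, T, T, T]
r3 m[φ0→X12] = [T, T, F, F]
r3 m[φ0→X11] = [T, T, T, T]
r3 m[φ1→X10] = [T, T, F, F]
r3 m[φ1→X11] = [T, T, T, T]
r3 m[φ2→X10] = [T, T, T, T]
r3 m[φ2→X9] = [T, T, T, T]
r3 m[φ3→X12] = [T, T, T, T]
r3 m[φ3→X14] = [T, T, T, T]
r3 m[φ4→X12] = [T, T, T, T]
r3 m[φ4→X3] = [F, T, T, T]
r3 m[φ5→X7] = [T, T, T, T]
r3 m[φ5→X10] = [T, T, T, T]
r3 m[φ6→X12] = [T, F, T, T]
r3 m[φ7→X11] = [F, F, F, T]
r3 m[X12→φ0] = [T, F, T, T]
r3 m[X12→φ3] = [T, F, T, T]
r3 m[X12→φ4] = [T, F, T, T]
r3 m[X12→φ6] = [T, T, T, T]
r3 m[X3→φ4] = [T, T, T, T]
r3 m[X7→φ5] = [T, T, T, T]
r3 m[X10→φ1] = [T, T, T, T]
r3 m[X10→φ2] = [T, T, T, T]
r3 m[X10→φ5] = [T, T, T, T]
r3 m[X14→φ3] = [T, T, T, T]
r3 m[X9→φ2] = [T, T, T, T]
r3 m[X11→φ0] = [F, F, F, T]
r3 m[X11→φ1] = [F, F, F, T]
r3 m[X11→φ7] = [T, T, T, T]
r4 m[φ0→X12] = [T, T, F, F]
r4 m[φ0→X11] = [T, T, T, T]
r4 m[φ1→X10] = [T, T, F, F]
r4 m[φ1→X11] = [T, T, T, T]
r4 m[φ2→X10] = [T, T, T, T]
r4 m[φ2→X9] = [T, T, T, T]
r4 m[φ3→X12] = [T, T, T, T]
r4 m[φ3→X14] = [T, T, T, T]
r4 m[φ4→X12] = [T, T, T, T]
r4 m[φ4→X3] = [F, T, T, T]
r4 m[φ5→X7] = [T, T, T, T]
r4 m[φ5→X10] = [T, T, T, T]
r4 m[φ6→X12] = [T, F, T, T]
r4 m[φ7→X11] = [F, F, F, T]
r4 m[X12→φ0] = [T, F, T, T]
r4 m[X12→φ3] = [T, F, F, F]
r4 m[X12→φ4] = [T, F, F, F]
r4 m[X12→φ6] = [T, T, F, F]
r4 m[X3→φ4] = [T, T, T, T]
r4 m[X7→φ5] = [T, T, T, T]
r4 m[X10→φ1] = [T, T, T, T]
r4 m[X10→φ2] = [T, T, F, F]
r4 m[X10→φ5] = [T, T, F, F]
r4 m[X14→φ3] = [T, T, T, T]
r4 m[X9→φ2] = [T, T, T, T]
r4 m[X11→φ0] = [F, F, F, T]
r4 m[X11→φ1] = [F, F, F, T]
r4 m[X11→φ7] = [T, T, T, T]
r5 m[φ0→X12] = [T, T, F, F]
r5 m[φ0→X11] = [T, T, T, T]
r5 m[φ1→X10] = [T, T, F, F]
r5 m[φ1→X11] = [T, T, T, T]
r5 m[φ2→X10] = [T, T, T, T]
r5 m[φ2→X9] = [T, T, T, T]
r5 m[φ3→X12] = [T, T, T, T]
r5 m[φ3→X14] = [T, T, T, T]
r5 m[φ4→X12] = [T, T, T, T]
r5 m[φ4→X3] = [F, T, F, F]
r5 m[φ5→X7] = [T, T, T, T]
r5 m[φ5→X10] = [T, T, T, T]
r5 m[φ6→X12] = [T, F, T, T]
r5 m[φ7→X11] = [F, F, F, T]
r5 m[X12→φ0] = [T, F, T, T]
r5 m[X12→φ3] = [T, F, F, F]
r5 m[X12→φ4] = [T, F, F, F]
r5 m[X12→φ6] = [T, T, F, F]
r5 m[X3→φ4] = [T, T, T, T]
r5 m[X7→φ5] = [T, T, T, T]
r5 m[X10→φ1] = [T, T, T, T]
r5 m[X10→φ2] = [T, T, F, F]
r5 m[X10→φ5] = [T, T, F, F]
r5 m[X14→φ3] = [T, T, T, T]
r5 m[X9→φ2] = [T, T, T, T]
r5 m[X11→φ0] = [F, F, F, T]
r5 m[X11→φ1] = [F, F, F, T]
r5 m[X11→φ7] = [T, T, T, T]
r6 m[φ0→X12] = [T, T, F, F]
r6 m[φ0→X11] = [T, T, T, T]
r6 m[φ1→X10] = [T, T, F, F]
r6 m[φ1→X11] = [T, T, T, T]
r6 m[φ2→X10] = [T, T, T, T]
r6 m[φ2→X9] = [T, T, T, T]
r6 m[φ3→X12] = [T, T, T, T]
r6 m[φ3→X14] = [T, T, T, T]
r6 m[φ4→X12] = [T, T, T, T]
r6 m[φ4→X3] = [F, T, F, F]
r6 m[φ5→X7] = [T, T, T, T]
r6 m[φ5→X10] = [T, T, T, T]
r6 m[φ6→X12] = [T, F, T, T]
r6 m[φ7→X11] = [F, F, F, T]
r6 m[X12→φ0] = [T, F, T, T]
r6 m[X12→φ3] = [T, F, F, F]
r6 m[X12→φ4] = [T, F, F, F]
r6 m[X12→φ6] = [T, T, F, F]
r6 m[X3→φ4] = [T, T, T, T]
r6 m[X7→φ5] = [T, T, T, T]
r6 m[X10→φ1] = [T, T, T, T]
r6 m[X10→φ2] = [T, T, F, F]
r6 m[X10→φ5] = [T, T, F, F]
r6 m[X14→φ3] = [T, T, T, T]
r6 m[X9→φ2] = [T, T, T, T]
r6 m[X11→φ0] = [F, F, F, T]
r6 m[X11→φ1] = [F, F, F, T]
r6 m[X11→φ7] = [T, T, T, T]
fixed point reached at round 6
b[X11] = ⊗ incoming = [F, F, F, T]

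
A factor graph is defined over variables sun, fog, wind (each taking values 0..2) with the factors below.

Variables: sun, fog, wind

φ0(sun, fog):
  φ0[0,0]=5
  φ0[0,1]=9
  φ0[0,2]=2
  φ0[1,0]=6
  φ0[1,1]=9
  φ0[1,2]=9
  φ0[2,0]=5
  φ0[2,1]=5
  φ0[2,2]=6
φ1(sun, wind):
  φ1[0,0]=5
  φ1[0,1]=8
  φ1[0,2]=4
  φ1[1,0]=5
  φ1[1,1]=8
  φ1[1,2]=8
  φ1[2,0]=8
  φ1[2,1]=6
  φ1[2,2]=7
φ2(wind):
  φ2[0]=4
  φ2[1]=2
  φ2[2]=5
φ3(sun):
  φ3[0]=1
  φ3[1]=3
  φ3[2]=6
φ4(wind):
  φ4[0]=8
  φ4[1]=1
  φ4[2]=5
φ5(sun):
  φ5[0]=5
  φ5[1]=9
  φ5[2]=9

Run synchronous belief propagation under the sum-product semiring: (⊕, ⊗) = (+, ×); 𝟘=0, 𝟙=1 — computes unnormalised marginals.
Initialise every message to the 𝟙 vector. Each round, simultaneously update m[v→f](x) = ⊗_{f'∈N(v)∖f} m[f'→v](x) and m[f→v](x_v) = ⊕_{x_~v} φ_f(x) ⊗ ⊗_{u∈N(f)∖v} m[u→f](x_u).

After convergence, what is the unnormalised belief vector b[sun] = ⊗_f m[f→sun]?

init: all messages = 𝟙 over 3 values
r1 m[φ0→sun] = [16, 24, 16]
r1 m[φ0→fog] = [16, 23, 17]
r1 m[φ1→sun] = [17, 21, 21]
r1 m[φ1→wind] = [18, 22, 19]
r1 m[φ2→wind] = [4, 2, 5]
r1 m[φ3→sun] = [1, 3, 6]
r1 m[φ4→wind] = [8, 1, 5]
r1 m[φ5→sun] = [5, 9, 9]
r1 m[sun→φ0] = [1, 1, 1]
r1 m[sun→φ1] = [1, 1, 1]
r1 m[sun→φ3] = [1, 1, 1]
r1 m[sun→φ5] = [1, 1, 1]
r1 m[fog→φ0] = [1, 1, 1]
r1 m[wind→φ1] = [1, 1, 1]
r1 m[wind→φ2] = [1, 1, 1]
r1 m[wind→φ4] = [1, 1, 1]
r2 m[φ0→sun] = [16, 24, 16]
r2 m[φ0→fog] = [16, 23, 17]
r2 m[φ1→sun] = [17, 21, 21]
r2 m[φ1→wind] = [18, 22, 19]
r2 m[φ2→wind] = [4, 2, 5]
r2 m[φ3→sun] = [1, 3, 6]
r2 m[φ4→wind] = [8, 1, 5]
r2 m[φ5→sun] = [5, 9, 9]
r2 m[sun→φ0] = [85, 567, 1134]
r2 m[sun→φ1] = [80, 648, 864]
r2 m[sun→φ3] = [1360, 4536, 3024]
r2 m[sun→φ5] = [272, 1512, 2016]
r2 m[fog→φ0] = [1, 1, 1]
r2 m[wind→φ1] = [32, 2, 25]
r2 m[wind→φ2] = [144, 22, 95]
r2 m[wind→φ4] = [72, 44, 95]
r3 m[φ0→sun] = [16, 24, 16]
r3 m[φ0→fog] = [9497, 11538, 12077]
r3 m[φ1→sun] = [276, 376, 443]
r3 m[φ1→wind] = [10552, 11008, 11552]
r3 m[φ2→wind] = [4, 2, 5]
r3 m[φ3→sun] = [1, 3, 6]
r3 m[φ4→wind] = [8, 1, 5]
r3 m[φ5→sun] = [5, 9, 9]
r3 m[sun→φ0] = [85, 567, 1134]
r3 m[sun→φ1] = [80, 648, 864]
r3 m[sun→φ3] = [1360, 4536, 3024]
r3 m[sun→φ5] = [272, 1512, 2016]
r3 m[fog→φ0] = [1, 1, 1]
r3 m[wind→φ1] = [32, 2, 25]
r3 m[wind→φ2] = [144, 22, 95]
r3 m[wind→φ4] = [72, 44, 95]
r4 m[φ0→sun] = [16, 24, 16]
r4 m[φ0→fog] = [9497, 11538, 12077]
r4 m[φ1→sun] = [276, 376, 443]
r4 m[φ1→wind] = [10552, 11008, 11552]
r4 m[φ2→wind] = [4, 2, 5]
r4 m[φ3→sun] = [1, 3, 6]
r4 m[φ4→wind] = [8, 1, 5]
r4 m[φ5→sun] = [5, 9, 9]
r4 m[sun→φ0] = [1380, 10152, 23922]
r4 m[sun→φ1] = [80, 648, 864]
r4 m[sun→φ3] = [22080, 81216, 63792]
r4 m[sun→φ5] = [4416, 27072, 42528]
r4 m[fog→φ0] = [1, 1, 1]
r4 m[wind→φ1] = [32, 2, 25]
r4 m[wind→φ2] = [84416, 11008, 57760]
r4 m[wind→φ4] = [42208, 22016, 57760]
r5 m[φ0→sun] = [16, 24, 16]
r5 m[φ0→fog] = [187422, 223398, 237660]
r5 m[φ1→sun] = [276, 376, 443]
r5 m[φ1→wind] = [10552, 11008, 11552]
r5 m[φ2→wind] = [4, 2, 5]
r5 m[φ3→sun] = [1, 3, 6]
r5 m[φ4→wind] = [8, 1, 5]
r5 m[φ5→sun] = [5, 9, 9]
r5 m[sun→φ0] = [1380, 10152, 23922]
r5 m[sun→φ1] = [80, 648, 864]
r5 m[sun→φ3] = [22080, 81216, 63792]
r5 m[sun→φ5] = [4416, 27072, 42528]
r5 m[fog→φ0] = [1, 1, 1]
r5 m[wind→φ1] = [32, 2, 25]
r5 m[wind→φ2] = [84416, 11008, 57760]
r5 m[wind→φ4] = [42208, 22016, 57760]
r6 m[φ0→sun] = [16, 24, 16]
r6 m[φ0→fog] = [187422, 223398, 237660]
r6 m[φ1→sun] = [276, 376, 443]
r6 m[φ1→wind] = [10552, 11008, 11552]
r6 m[φ2→wind] = [4, 2, 5]
r6 m[φ3→sun] = [1, 3, 6]
r6 m[φ4→wind] = [8, 1, 5]
r6 m[φ5→sun] = [5, 9, 9]
r6 m[sun→φ0] = [1380, 10152, 23922]
r6 m[sun→φ1] = [80, 648, 864]
r6 m[sun→φ3] = [22080, 81216, 63792]
r6 m[sun→φ5] = [4416, 27072, 42528]
r6 m[fog→φ0] = [1, 1, 1]
r6 m[wind→φ1] = [32, 2, 25]
r6 m[wind→φ2] = [84416, 11008, 57760]
r6 m[wind→φ4] = [42208, 22016, 57760]
fixed point reached at round 6
b[sun] = ⊗ incoming = [22080, 243648, 382752]

b[sun] = [22080, 243648, 382752]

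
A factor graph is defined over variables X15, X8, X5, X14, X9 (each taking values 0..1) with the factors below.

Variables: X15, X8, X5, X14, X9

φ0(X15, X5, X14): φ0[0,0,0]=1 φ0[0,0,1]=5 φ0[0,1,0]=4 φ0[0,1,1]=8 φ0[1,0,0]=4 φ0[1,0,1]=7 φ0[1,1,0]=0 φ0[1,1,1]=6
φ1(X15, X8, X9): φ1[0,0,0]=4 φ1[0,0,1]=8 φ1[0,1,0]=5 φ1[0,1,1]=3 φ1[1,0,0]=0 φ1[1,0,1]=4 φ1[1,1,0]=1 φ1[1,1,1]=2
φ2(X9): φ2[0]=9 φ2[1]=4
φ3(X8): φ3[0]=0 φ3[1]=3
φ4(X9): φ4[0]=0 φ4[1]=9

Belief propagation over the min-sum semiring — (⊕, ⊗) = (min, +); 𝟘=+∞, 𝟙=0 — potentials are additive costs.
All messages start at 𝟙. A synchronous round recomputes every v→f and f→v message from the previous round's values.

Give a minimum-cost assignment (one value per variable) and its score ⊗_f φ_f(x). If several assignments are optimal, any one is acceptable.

init: all messages = 𝟙 over 2 values
r1 m[φ0→X15] = [1, 0]
r1 m[φ0→X5] = [1, 0]
r1 m[φ0→X14] = [0, 5]
r1 m[φ1→X15] = [3, 0]
r1 m[φ1→X8] = [0, 1]
r1 m[φ1→X9] = [0, 2]
r1 m[φ2→X9] = [9, 4]
r1 m[φ3→X8] = [0, 3]
r1 m[φ4→X9] = [0, 9]
r1 m[X15→φ0] = [0, 0]
r1 m[X15→φ1] = [0, 0]
r1 m[X8→φ1] = [0, 0]
r1 m[X8→φ3] = [0, 0]
r1 m[X5→φ0] = [0, 0]
r1 m[X14→φ0] = [0, 0]
r1 m[X9→φ1] = [0, 0]
r1 m[X9→φ2] = [0, 0]
r1 m[X9→φ4] = [0, 0]
r2 m[φ0→X15] = [1, 0]
r2 m[φ0→X5] = [1, 0]
r2 m[φ0→X14] = [0, 5]
r2 m[φ1→X15] = [3, 0]
r2 m[φ1→X8] = [0, 1]
r2 m[φ1→X9] = [0, 2]
r2 m[φ2→X9] = [9, 4]
r2 m[φ3→X8] = [0, 3]
r2 m[φ4→X9] = [0, 9]
r2 m[X15→φ0] = [3, 0]
r2 m[X15→φ1] = [1, 0]
r2 m[X8→φ1] = [0, 3]
r2 m[X8→φ3] = [0, 1]
r2 m[X5→φ0] = [0, 0]
r2 m[X14→φ0] = [0, 0]
r2 m[X9→φ1] = [9, 13]
r2 m[X9→φ2] = [0, 11]
r2 m[X9→φ4] = [9, 6]
r3 m[φ0→X15] = [1, 0]
r3 m[φ0→X5] = [4, 0]
r3 m[φ0→X14] = [0, 6]
r3 m[φ1→X15] = [13, 9]
r3 m[φ1→X8] = [9, 10]
r3 m[φ1→X9] = [0, 4]
r3 m[φ2→X9] = [9, 4]
r3 m[φ3→X8] = [0, 3]
r3 m[φ4→X9] = [0, 9]
r3 m[X15→φ0] = [3, 0]
r3 m[X15→φ1] = [1, 0]
r3 m[X8→φ1] = [0, 3]
r3 m[X8→φ3] = [0, 1]
r3 m[X5→φ0] = [0, 0]
r3 m[X14→φ0] = [0, 0]
r3 m[X9→φ1] = [9, 13]
r3 m[X9→φ2] = [0, 11]
r3 m[X9→φ4] = [9, 6]
r4 m[φ0→X15] = [1, 0]
r4 m[φ0→X5] = [4, 0]
r4 m[φ0→X14] = [0, 6]
r4 m[φ1→X15] = [13, 9]
r4 m[φ1→X8] = [9, 10]
r4 m[φ1→X9] = [0, 4]
r4 m[φ2→X9] = [9, 4]
r4 m[φ3→X8] = [0, 3]
r4 m[φ4→X9] = [0, 9]
r4 m[X15→φ0] = [13, 9]
r4 m[X15→φ1] = [1, 0]
r4 m[X8→φ1] = [0, 3]
r4 m[X8→φ3] = [9, 10]
r4 m[X5→φ0] = [0, 0]
r4 m[X14→φ0] = [0, 0]
r4 m[X9→φ1] = [9, 13]
r4 m[X9→φ2] = [0, 13]
r4 m[X9→φ4] = [9, 8]
r5 m[φ0→X15] = [1, 0]
r5 m[φ0→X5] = [13, 9]
r5 m[φ0→X14] = [9, 15]
r5 m[φ1→X15] = [13, 9]
r5 m[φ1→X8] = [9, 10]
r5 m[φ1→X9] = [0, 4]
r5 m[φ2→X9] = [9, 4]
r5 m[φ3→X8] = [0, 3]
r5 m[φ4→X9] = [0, 9]
r5 m[X15→φ0] = [13, 9]
r5 m[X15→φ1] = [1, 0]
r5 m[X8→φ1] = [0, 3]
r5 m[X8→φ3] = [9, 10]
r5 m[X5→φ0] = [0, 0]
r5 m[X14→φ0] = [0, 0]
r5 m[X9→φ1] = [9, 13]
r5 m[X9→φ2] = [0, 13]
r5 m[X9→φ4] = [9, 8]
r6 m[φ0→X15] = [1, 0]
r6 m[φ0→X5] = [13, 9]
r6 m[φ0→X14] = [9, 15]
r6 m[φ1→X15] = [13, 9]
r6 m[φ1→X8] = [9, 10]
r6 m[φ1→X9] = [0, 4]
r6 m[φ2→X9] = [9, 4]
r6 m[φ3→X8] = [0, 3]
r6 m[φ4→X9] = [0, 9]
r6 m[X15→φ0] = [13, 9]
r6 m[X15→φ1] = [1, 0]
r6 m[X8→φ1] = [0, 3]
r6 m[X8→φ3] = [9, 10]
r6 m[X5→φ0] = [0, 0]
r6 m[X14→φ0] = [0, 0]
r6 m[X9→φ1] = [9, 13]
r6 m[X9→φ2] = [0, 13]
r6 m[X9→φ4] = [9, 8]
fixed point reached at round 6
traceback from X15: (X15=1, X8=0, X5=1, X14=0, X9=0), score=9

assignment: (X15=1, X8=0, X5=1, X14=0, X9=0); score = 9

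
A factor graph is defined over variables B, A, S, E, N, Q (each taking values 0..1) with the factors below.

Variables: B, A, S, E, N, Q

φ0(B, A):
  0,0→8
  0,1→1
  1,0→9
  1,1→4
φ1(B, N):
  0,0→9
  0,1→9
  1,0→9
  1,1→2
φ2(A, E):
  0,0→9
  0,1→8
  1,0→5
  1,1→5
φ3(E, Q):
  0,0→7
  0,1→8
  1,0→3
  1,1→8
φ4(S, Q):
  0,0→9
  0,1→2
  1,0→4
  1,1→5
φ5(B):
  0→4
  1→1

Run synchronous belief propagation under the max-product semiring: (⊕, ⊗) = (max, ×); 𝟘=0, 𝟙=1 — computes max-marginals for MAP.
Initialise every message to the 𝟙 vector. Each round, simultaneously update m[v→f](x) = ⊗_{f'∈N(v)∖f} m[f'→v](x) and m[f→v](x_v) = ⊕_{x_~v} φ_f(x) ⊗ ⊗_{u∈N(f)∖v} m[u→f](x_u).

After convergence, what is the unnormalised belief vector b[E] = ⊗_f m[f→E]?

init: all messages = 𝟙 over 2 values
r1 m[φ0→B] = [8, 9]
r1 m[φ0→A] = [9, 4]
r1 m[φ1→B] = [9, 9]
r1 m[φ1→N] = [9, 9]
r1 m[φ2→A] = [9, 5]
r1 m[φ2→E] = [9, 8]
r1 m[φ3→E] = [8, 8]
r1 m[φ3→Q] = [7, 8]
r1 m[φ4→S] = [9, 5]
r1 m[φ4→Q] = [9, 5]
r1 m[φ5→B] = [4, 1]
r1 m[B→φ0] = [1, 1]
r1 m[B→φ1] = [1, 1]
r1 m[B→φ5] = [1, 1]
r1 m[A→φ0] = [1, 1]
r1 m[A→φ2] = [1, 1]
r1 m[S→φ4] = [1, 1]
r1 m[E→φ2] = [1, 1]
r1 m[E→φ3] = [1, 1]
r1 m[N→φ1] = [1, 1]
r1 m[Q→φ3] = [1, 1]
r1 m[Q→φ4] = [1, 1]
r2 m[φ0→B] = [8, 9]
r2 m[φ0→A] = [9, 4]
r2 m[φ1→B] = [9, 9]
r2 m[φ1→N] = [9, 9]
r2 m[φ2→A] = [9, 5]
r2 m[φ2→E] = [9, 8]
r2 m[φ3→E] = [8, 8]
r2 m[φ3→Q] = [7, 8]
r2 m[φ4→S] = [9, 5]
r2 m[φ4→Q] = [9, 5]
r2 m[φ5→B] = [4, 1]
r2 m[B→φ0] = [36, 9]
r2 m[B→φ1] = [32, 9]
r2 m[B→φ5] = [72, 81]
r2 m[A→φ0] = [9, 5]
r2 m[A→φ2] = [9, 4]
r2 m[S→φ4] = [1, 1]
r2 m[E→φ2] = [8, 8]
r2 m[E→φ3] = [9, 8]
r2 m[N→φ1] = [1, 1]
r2 m[Q→φ3] = [9, 5]
r2 m[Q→φ4] = [7, 8]
r3 m[φ0→B] = [72, 81]
r3 m[φ0→A] = [288, 36]
r3 m[φ1→B] = [9, 9]
r3 m[φ1→N] = [288, 288]
r3 m[φ2→A] = [72, 40]
r3 m[φ2→E] = [81, 72]
r3 m[φ3→E] = [63, 40]
r3 m[φ3→Q] = [63, 72]
r3 m[φ4→S] = [63, 40]
r3 m[φ4→Q] = [9, 5]
r3 m[φ5→B] = [4, 1]
r3 m[B→φ0] = [36, 9]
r3 m[B→φ1] = [32, 9]
r3 m[B→φ5] = [72, 81]
r3 m[A→φ0] = [9, 5]
r3 m[A→φ2] = [9, 4]
r3 m[S→φ4] = [1, 1]
r3 m[E→φ2] = [8, 8]
r3 m[E→φ3] = [9, 8]
r3 m[N→φ1] = [1, 1]
r3 m[Q→φ3] = [9, 5]
r3 m[Q→φ4] = [7, 8]
r4 m[φ0→B] = [72, 81]
r4 m[φ0→A] = [288, 36]
r4 m[φ1→B] = [9, 9]
r4 m[φ1→N] = [288, 288]
r4 m[φ2→A] = [72, 40]
r4 m[φ2→E] = [81, 72]
r4 m[φ3→E] = [63, 40]
r4 m[φ3→Q] = [63, 72]
r4 m[φ4→S] = [63, 40]
r4 m[φ4→Q] = [9, 5]
r4 m[φ5→B] = [4, 1]
r4 m[B→φ0] = [36, 9]
r4 m[B→φ1] = [288, 81]
r4 m[B→φ5] = [648, 729]
r4 m[A→φ0] = [72, 40]
r4 m[A→φ2] = [288, 36]
r4 m[S→φ4] = [1, 1]
r4 m[E→φ2] = [63, 40]
r4 m[E→φ3] = [81, 72]
r4 m[N→φ1] = [1, 1]
r4 m[Q→φ3] = [9, 5]
r4 m[Q→φ4] = [63, 72]
r5 m[φ0→B] = [576, 648]
r5 m[φ0→A] = [288, 36]
r5 m[φ1→B] = [9, 9]
r5 m[φ1→N] = [2592, 2592]
r5 m[φ2→A] = [567, 315]
r5 m[φ2→E] = [2592, 2304]
r5 m[φ3→E] = [63, 40]
r5 m[φ3→Q] = [567, 648]
r5 m[φ4→S] = [567, 360]
r5 m[φ4→Q] = [9, 5]
r5 m[φ5→B] = [4, 1]
r5 m[B→φ0] = [36, 9]
r5 m[B→φ1] = [288, 81]
r5 m[B→φ5] = [648, 729]
r5 m[A→φ0] = [72, 40]
r5 m[A→φ2] = [288, 36]
r5 m[S→φ4] = [1, 1]
r5 m[E→φ2] = [63, 40]
r5 m[E→φ3] = [81, 72]
r5 m[N→φ1] = [1, 1]
r5 m[Q→φ3] = [9, 5]
r5 m[Q→φ4] = [63, 72]
r6 m[φ0→B] = [576, 648]
r6 m[φ0→A] = [288, 36]
r6 m[φ1→B] = [9, 9]
r6 m[φ1→N] = [2592, 2592]
r6 m[φ2→A] = [567, 315]
r6 m[φ2→E] = [2592, 2304]
r6 m[φ3→E] = [63, 40]
r6 m[φ3→Q] = [567, 648]
r6 m[φ4→S] = [567, 360]
r6 m[φ4→Q] = [9, 5]
r6 m[φ5→B] = [4, 1]
r6 m[B→φ0] = [36, 9]
r6 m[B→φ1] = [2304, 648]
r6 m[B→φ5] = [5184, 5832]
r6 m[A→φ0] = [567, 315]
r6 m[A→φ2] = [288, 36]
r6 m[S→φ4] = [1, 1]
r6 m[E→φ2] = [63, 40]
r6 m[E→φ3] = [2592, 2304]
r6 m[N→φ1] = [1, 1]
r6 m[Q→φ3] = [9, 5]
r6 m[Q→φ4] = [567, 648]
r7 m[φ0→B] = [4536, 5103]
r7 m[φ0→A] = [288, 36]
r7 m[φ1→B] = [9, 9]
r7 m[φ1→N] = [20736, 20736]
r7 m[φ2→A] = [567, 315]
r7 m[φ2→E] = [2592, 2304]
r7 m[φ3→E] = [63, 40]
r7 m[φ3→Q] = [18144, 20736]
r7 m[φ4→S] = [5103, 3240]
r7 m[φ4→Q] = [9, 5]
r7 m[φ5→B] = [4, 1]
r7 m[B→φ0] = [36, 9]
r7 m[B→φ1] = [2304, 648]
r7 m[B→φ5] = [5184, 5832]
r7 m[A→φ0] = [567, 315]
r7 m[A→φ2] = [288, 36]
r7 m[S→φ4] = [1, 1]
r7 m[E→φ2] = [63, 40]
r7 m[E→φ3] = [2592, 2304]
r7 m[N→φ1] = [1, 1]
r7 m[Q→φ3] = [9, 5]
r7 m[Q→φ4] = [567, 648]
r8 m[φ0→B] = [4536, 5103]
r8 m[φ0→A] = [288, 36]
r8 m[φ1→B] = [9, 9]
r8 m[φ1→N] = [20736, 20736]
r8 m[φ2→A] = [567, 315]
r8 m[φ2→E] = [2592, 2304]
r8 m[φ3→E] = [63, 40]
r8 m[φ3→Q] = [18144, 20736]
r8 m[φ4→S] = [5103, 3240]
r8 m[φ4→Q] = [9, 5]
r8 m[φ5→B] = [4, 1]
r8 m[B→φ0] = [36, 9]
r8 m[B→φ1] = [18144, 5103]
r8 m[B→φ5] = [40824, 45927]
r8 m[A→φ0] = [567, 315]
r8 m[A→φ2] = [288, 36]
r8 m[S→φ4] = [1, 1]
r8 m[E→φ2] = [63, 40]
r8 m[E→φ3] = [2592, 2304]
r8 m[N→φ1] = [1, 1]
r8 m[Q→φ3] = [9, 5]
r8 m[Q→φ4] = [18144, 20736]
r9 m[φ0→B] = [4536, 5103]
r9 m[φ0→A] = [288, 36]
r9 m[φ1→B] = [9, 9]
r9 m[φ1→N] = [163296, 163296]
r9 m[φ2→A] = [567, 315]
r9 m[φ2→E] = [2592, 2304]
r9 m[φ3→E] = [63, 40]
r9 m[φ3→Q] = [18144, 20736]
r9 m[φ4→S] = [163296, 103680]
r9 m[φ4→Q] = [9, 5]
r9 m[φ5→B] = [4, 1]
r9 m[B→φ0] = [36, 9]
r9 m[B→φ1] = [18144, 5103]
r9 m[B→φ5] = [40824, 45927]
r9 m[A→φ0] = [567, 315]
r9 m[A→φ2] = [288, 36]
r9 m[S→φ4] = [1, 1]
r9 m[E→φ2] = [63, 40]
r9 m[E→φ3] = [2592, 2304]
r9 m[N→φ1] = [1, 1]
r9 m[Q→φ3] = [9, 5]
r9 m[Q→φ4] = [18144, 20736]
r10 m[φ0→B] = [4536, 5103]
r10 m[φ0→A] = [288, 36]
r10 m[φ1→B] = [9, 9]
r10 m[φ1→N] = [163296, 163296]
r10 m[φ2→A] = [567, 315]
r10 m[φ2→E] = [2592, 2304]
r10 m[φ3→E] = [63, 40]
r10 m[φ3→Q] = [18144, 20736]
r10 m[φ4→S] = [163296, 103680]
r10 m[φ4→Q] = [9, 5]
r10 m[φ5→B] = [4, 1]
r10 m[B→φ0] = [36, 9]
r10 m[B→φ1] = [18144, 5103]
r10 m[B→φ5] = [40824, 45927]
r10 m[A→φ0] = [567, 315]
r10 m[A→φ2] = [288, 36]
r10 m[S→φ4] = [1, 1]
r10 m[E→φ2] = [63, 40]
r10 m[E→φ3] = [2592, 2304]
r10 m[N→φ1] = [1, 1]
r10 m[Q→φ3] = [9, 5]
r10 m[Q→φ4] = [18144, 20736]
fixed point reached at round 10
b[E] = ⊗ incoming = [163296, 92160]

b[E] = [163296, 92160]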